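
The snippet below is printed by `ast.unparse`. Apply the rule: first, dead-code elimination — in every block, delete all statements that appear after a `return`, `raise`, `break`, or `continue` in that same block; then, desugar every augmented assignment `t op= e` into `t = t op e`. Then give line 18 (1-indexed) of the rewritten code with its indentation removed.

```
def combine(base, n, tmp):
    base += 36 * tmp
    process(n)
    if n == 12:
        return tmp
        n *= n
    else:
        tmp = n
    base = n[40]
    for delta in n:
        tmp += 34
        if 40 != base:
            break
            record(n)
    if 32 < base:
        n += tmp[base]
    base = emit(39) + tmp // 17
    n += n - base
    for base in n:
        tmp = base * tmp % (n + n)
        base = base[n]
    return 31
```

tmp = base * tmp % (n + n)

Transformed code:
def combine(base, n, tmp):
    base = base + 36 * tmp
    process(n)
    if n == 12:
        return tmp
    else:
        tmp = n
    base = n[40]
    for delta in n:
        tmp = tmp + 34
        if 40 != base:
            break
    if 32 < base:
        n = n + tmp[base]
    base = emit(39) + tmp // 17
    n = n + (n - base)
    for base in n:
        tmp = base * tmp % (n + n)
        base = base[n]
    return 31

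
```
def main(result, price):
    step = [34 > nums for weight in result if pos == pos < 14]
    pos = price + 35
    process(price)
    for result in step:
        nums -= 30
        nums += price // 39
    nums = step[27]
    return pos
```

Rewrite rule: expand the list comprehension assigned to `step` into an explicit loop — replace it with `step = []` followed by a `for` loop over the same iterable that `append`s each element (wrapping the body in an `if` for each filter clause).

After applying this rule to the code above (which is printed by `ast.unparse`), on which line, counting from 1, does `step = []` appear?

2

Transformed code:
def main(result, price):
    step = []
    for weight in result:
        if pos == pos < 14:
            step.append(34 > nums)
    pos = price + 35
    process(price)
    for result in step:
        nums -= 30
        nums += price // 39
    nums = step[27]
    return pos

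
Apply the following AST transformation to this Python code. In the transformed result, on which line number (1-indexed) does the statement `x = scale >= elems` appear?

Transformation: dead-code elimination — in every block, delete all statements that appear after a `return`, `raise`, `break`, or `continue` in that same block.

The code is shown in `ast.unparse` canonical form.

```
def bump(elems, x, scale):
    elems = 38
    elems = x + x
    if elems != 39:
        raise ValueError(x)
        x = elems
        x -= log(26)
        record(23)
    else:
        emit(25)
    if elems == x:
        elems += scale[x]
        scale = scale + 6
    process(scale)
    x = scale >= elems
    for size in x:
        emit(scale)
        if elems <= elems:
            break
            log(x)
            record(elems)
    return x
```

12

Transformed code:
def bump(elems, x, scale):
    elems = 38
    elems = x + x
    if elems != 39:
        raise ValueError(x)
    else:
        emit(25)
    if elems == x:
        elems += scale[x]
        scale = scale + 6
    process(scale)
    x = scale >= elems
    for size in x:
        emit(scale)
        if elems <= elems:
            break
    return x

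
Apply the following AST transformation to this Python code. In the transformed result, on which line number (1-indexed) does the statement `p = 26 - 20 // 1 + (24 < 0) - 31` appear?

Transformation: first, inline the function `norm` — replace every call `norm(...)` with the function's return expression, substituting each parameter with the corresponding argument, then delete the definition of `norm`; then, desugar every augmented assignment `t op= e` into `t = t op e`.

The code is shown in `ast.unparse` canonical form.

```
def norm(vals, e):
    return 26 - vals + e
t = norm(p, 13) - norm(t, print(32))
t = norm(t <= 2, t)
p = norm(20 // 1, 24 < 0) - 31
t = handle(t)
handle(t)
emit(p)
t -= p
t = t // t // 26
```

Transformed code:
t = 26 - p + 13 - (26 - t + print(32))
t = 26 - (t <= 2) + t
p = 26 - 20 // 1 + (24 < 0) - 31
t = handle(t)
handle(t)
emit(p)
t = t - p
t = t // t // 26

3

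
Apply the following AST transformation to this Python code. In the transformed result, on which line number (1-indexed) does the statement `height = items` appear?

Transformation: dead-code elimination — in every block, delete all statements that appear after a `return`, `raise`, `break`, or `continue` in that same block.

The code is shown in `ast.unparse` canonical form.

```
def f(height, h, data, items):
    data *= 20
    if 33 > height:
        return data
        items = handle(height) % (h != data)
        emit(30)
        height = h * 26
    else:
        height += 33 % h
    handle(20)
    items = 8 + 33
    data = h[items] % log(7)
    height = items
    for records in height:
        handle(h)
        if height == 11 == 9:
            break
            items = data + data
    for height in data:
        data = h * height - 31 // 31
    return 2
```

Transformed code:
def f(height, h, data, items):
    data *= 20
    if 33 > height:
        return data
    else:
        height += 33 % h
    handle(20)
    items = 8 + 33
    data = h[items] % log(7)
    height = items
    for records in height:
        handle(h)
        if height == 11 == 9:
            break
    for height in data:
        data = h * height - 31 // 31
    return 2

10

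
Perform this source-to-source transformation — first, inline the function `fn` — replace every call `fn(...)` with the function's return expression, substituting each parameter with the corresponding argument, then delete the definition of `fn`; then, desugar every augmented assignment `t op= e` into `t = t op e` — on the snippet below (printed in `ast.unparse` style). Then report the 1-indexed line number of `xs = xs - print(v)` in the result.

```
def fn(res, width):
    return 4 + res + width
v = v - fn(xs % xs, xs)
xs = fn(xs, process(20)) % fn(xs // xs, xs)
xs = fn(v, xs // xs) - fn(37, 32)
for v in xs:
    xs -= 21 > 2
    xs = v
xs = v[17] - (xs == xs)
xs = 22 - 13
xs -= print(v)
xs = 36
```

Transformed code:
v = v - (4 + xs % xs + xs)
xs = (4 + xs + process(20)) % (4 + xs // xs + xs)
xs = 4 + v + xs // xs - (4 + 37 + 32)
for v in xs:
    xs = xs - (21 > 2)
    xs = v
xs = v[17] - (xs == xs)
xs = 22 - 13
xs = xs - print(v)
xs = 36

9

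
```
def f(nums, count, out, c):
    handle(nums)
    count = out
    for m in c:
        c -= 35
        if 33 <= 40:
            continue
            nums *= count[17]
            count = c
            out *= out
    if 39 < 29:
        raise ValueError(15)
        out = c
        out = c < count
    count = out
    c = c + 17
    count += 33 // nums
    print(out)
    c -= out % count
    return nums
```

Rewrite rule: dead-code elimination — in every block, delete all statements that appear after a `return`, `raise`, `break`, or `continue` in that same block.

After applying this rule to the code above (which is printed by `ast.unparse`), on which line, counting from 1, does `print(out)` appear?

Transformed code:
def f(nums, count, out, c):
    handle(nums)
    count = out
    for m in c:
        c -= 35
        if 33 <= 40:
            continue
    if 39 < 29:
        raise ValueError(15)
    count = out
    c = c + 17
    count += 33 // nums
    print(out)
    c -= out % count
    return nums

13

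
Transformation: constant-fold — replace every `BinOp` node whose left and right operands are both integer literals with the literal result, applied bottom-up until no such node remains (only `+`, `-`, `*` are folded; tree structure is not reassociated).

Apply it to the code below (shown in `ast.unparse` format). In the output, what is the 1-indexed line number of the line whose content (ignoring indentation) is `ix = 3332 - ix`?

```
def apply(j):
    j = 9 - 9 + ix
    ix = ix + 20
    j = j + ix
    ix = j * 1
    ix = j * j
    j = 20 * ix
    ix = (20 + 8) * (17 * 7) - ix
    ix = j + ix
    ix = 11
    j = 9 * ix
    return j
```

8

Transformed code:
def apply(j):
    j = 0 + ix
    ix = ix + 20
    j = j + ix
    ix = j * 1
    ix = j * j
    j = 20 * ix
    ix = 3332 - ix
    ix = j + ix
    ix = 11
    j = 9 * ix
    return j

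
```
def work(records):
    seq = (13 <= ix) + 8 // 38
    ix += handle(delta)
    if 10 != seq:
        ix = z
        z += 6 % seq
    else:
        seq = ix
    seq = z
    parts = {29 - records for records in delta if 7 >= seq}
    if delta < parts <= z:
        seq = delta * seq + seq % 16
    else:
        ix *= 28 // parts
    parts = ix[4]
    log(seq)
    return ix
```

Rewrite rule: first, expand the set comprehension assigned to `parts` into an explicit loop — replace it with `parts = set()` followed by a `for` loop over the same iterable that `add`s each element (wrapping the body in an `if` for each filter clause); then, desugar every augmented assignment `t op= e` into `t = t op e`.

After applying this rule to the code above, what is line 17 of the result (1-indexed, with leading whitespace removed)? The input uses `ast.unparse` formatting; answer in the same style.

Transformed code:
def work(records):
    seq = (13 <= ix) + 8 // 38
    ix = ix + handle(delta)
    if 10 != seq:
        ix = z
        z = z + 6 % seq
    else:
        seq = ix
    seq = z
    parts = set()
    for records in delta:
        if 7 >= seq:
            parts.add(29 - records)
    if delta < parts <= z:
        seq = delta * seq + seq % 16
    else:
        ix = ix * (28 // parts)
    parts = ix[4]
    log(seq)
    return ix

ix = ix * (28 // parts)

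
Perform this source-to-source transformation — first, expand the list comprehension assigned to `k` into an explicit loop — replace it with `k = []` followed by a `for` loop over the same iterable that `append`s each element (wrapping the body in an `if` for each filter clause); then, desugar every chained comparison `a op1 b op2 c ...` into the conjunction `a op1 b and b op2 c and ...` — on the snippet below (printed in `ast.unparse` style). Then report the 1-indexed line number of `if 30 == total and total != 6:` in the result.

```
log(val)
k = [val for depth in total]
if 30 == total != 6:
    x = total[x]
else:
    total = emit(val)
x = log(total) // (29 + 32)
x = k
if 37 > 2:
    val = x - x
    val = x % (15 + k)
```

5

Transformed code:
log(val)
k = []
for depth in total:
    k.append(val)
if 30 == total and total != 6:
    x = total[x]
else:
    total = emit(val)
x = log(total) // (29 + 32)
x = k
if 37 > 2:
    val = x - x
    val = x % (15 + k)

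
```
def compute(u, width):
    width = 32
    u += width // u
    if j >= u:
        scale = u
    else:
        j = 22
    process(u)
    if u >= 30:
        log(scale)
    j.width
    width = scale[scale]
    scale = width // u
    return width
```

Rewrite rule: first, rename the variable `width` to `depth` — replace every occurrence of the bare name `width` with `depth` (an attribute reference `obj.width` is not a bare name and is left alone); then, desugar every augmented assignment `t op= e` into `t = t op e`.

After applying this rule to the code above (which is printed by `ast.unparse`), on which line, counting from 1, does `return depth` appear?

14

Transformed code:
def compute(u, depth):
    depth = 32
    u = u + depth // u
    if j >= u:
        scale = u
    else:
        j = 22
    process(u)
    if u >= 30:
        log(scale)
    j.width
    depth = scale[scale]
    scale = depth // u
    return depth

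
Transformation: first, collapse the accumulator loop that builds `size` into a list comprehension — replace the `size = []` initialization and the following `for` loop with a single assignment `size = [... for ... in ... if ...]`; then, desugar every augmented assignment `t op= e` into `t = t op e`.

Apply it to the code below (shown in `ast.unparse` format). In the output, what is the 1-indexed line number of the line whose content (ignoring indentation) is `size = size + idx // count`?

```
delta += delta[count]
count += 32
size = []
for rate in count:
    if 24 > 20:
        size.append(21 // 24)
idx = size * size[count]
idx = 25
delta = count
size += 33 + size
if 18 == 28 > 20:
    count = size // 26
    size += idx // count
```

10

Transformed code:
delta = delta + delta[count]
count = count + 32
size = [21 // 24 for rate in count if 24 > 20]
idx = size * size[count]
idx = 25
delta = count
size = size + (33 + size)
if 18 == 28 > 20:
    count = size // 26
    size = size + idx // count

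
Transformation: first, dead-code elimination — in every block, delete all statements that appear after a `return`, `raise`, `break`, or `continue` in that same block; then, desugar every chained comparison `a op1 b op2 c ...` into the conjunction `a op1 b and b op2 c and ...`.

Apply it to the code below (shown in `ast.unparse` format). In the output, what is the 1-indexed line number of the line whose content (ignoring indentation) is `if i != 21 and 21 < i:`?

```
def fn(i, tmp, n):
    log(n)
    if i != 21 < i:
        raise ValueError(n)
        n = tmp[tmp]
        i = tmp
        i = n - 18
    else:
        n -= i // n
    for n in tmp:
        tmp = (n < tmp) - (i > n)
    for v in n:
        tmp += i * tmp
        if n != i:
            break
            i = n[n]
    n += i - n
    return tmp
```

3

Transformed code:
def fn(i, tmp, n):
    log(n)
    if i != 21 and 21 < i:
        raise ValueError(n)
    else:
        n -= i // n
    for n in tmp:
        tmp = (n < tmp) - (i > n)
    for v in n:
        tmp += i * tmp
        if n != i:
            break
    n += i - n
    return tmp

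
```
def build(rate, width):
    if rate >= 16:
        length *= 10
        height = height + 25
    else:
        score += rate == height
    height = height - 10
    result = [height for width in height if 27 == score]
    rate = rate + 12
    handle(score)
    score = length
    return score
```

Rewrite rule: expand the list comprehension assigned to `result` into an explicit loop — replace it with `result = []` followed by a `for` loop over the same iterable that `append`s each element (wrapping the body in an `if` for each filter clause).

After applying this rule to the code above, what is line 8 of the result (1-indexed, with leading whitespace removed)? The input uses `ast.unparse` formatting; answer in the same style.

result = []

Transformed code:
def build(rate, width):
    if rate >= 16:
        length *= 10
        height = height + 25
    else:
        score += rate == height
    height = height - 10
    result = []
    for width in height:
        if 27 == score:
            result.append(height)
    rate = rate + 12
    handle(score)
    score = length
    return score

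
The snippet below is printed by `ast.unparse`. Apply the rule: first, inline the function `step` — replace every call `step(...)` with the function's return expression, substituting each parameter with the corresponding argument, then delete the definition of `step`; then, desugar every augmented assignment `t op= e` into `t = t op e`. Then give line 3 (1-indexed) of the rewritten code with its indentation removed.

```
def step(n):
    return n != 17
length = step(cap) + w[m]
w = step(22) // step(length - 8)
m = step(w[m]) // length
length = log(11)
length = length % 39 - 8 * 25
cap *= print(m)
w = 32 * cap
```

m = (w[m] != 17) // length

Transformed code:
length = (cap != 17) + w[m]
w = (22 != 17) // (length - 8 != 17)
m = (w[m] != 17) // length
length = log(11)
length = length % 39 - 8 * 25
cap = cap * print(m)
w = 32 * cap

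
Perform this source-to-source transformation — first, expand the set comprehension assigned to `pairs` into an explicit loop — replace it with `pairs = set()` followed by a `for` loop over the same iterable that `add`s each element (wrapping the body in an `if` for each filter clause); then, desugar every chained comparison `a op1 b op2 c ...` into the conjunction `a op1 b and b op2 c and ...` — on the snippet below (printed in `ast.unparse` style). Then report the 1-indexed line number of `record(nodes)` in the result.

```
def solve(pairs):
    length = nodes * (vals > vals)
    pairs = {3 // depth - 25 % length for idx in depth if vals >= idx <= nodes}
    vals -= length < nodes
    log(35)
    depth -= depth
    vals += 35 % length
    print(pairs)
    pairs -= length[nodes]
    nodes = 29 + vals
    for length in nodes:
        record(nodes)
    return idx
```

15

Transformed code:
def solve(pairs):
    length = nodes * (vals > vals)
    pairs = set()
    for idx in depth:
        if vals >= idx and idx <= nodes:
            pairs.add(3 // depth - 25 % length)
    vals -= length < nodes
    log(35)
    depth -= depth
    vals += 35 % length
    print(pairs)
    pairs -= length[nodes]
    nodes = 29 + vals
    for length in nodes:
        record(nodes)
    return idx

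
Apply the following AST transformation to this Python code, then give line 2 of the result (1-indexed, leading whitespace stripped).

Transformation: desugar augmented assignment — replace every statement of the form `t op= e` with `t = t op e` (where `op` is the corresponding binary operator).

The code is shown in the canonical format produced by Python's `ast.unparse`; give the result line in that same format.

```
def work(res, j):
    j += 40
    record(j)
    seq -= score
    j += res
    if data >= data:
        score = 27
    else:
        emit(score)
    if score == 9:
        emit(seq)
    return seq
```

Transformed code:
def work(res, j):
    j = j + 40
    record(j)
    seq = seq - score
    j = j + res
    if data >= data:
        score = 27
    else:
        emit(score)
    if score == 9:
        emit(seq)
    return seq

j = j + 40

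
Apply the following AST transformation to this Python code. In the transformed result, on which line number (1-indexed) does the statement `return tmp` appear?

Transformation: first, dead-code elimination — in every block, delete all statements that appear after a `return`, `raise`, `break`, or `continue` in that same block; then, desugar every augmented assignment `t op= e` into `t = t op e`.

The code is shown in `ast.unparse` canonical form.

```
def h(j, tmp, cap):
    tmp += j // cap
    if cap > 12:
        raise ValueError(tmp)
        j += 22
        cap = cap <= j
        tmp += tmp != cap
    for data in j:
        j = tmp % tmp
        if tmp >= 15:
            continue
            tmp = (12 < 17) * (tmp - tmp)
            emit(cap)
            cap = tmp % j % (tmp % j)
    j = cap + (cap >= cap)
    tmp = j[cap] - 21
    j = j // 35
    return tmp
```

Transformed code:
def h(j, tmp, cap):
    tmp = tmp + j // cap
    if cap > 12:
        raise ValueError(tmp)
    for data in j:
        j = tmp % tmp
        if tmp >= 15:
            continue
    j = cap + (cap >= cap)
    tmp = j[cap] - 21
    j = j // 35
    return tmp

12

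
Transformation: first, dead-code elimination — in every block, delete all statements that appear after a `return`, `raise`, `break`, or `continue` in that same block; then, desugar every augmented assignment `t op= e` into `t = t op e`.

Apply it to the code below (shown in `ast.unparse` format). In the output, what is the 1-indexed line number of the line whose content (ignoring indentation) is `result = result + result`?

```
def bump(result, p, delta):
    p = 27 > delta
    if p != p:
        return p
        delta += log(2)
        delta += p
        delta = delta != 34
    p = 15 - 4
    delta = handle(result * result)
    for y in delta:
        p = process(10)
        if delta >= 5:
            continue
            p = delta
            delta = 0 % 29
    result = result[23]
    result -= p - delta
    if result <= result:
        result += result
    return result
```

14

Transformed code:
def bump(result, p, delta):
    p = 27 > delta
    if p != p:
        return p
    p = 15 - 4
    delta = handle(result * result)
    for y in delta:
        p = process(10)
        if delta >= 5:
            continue
    result = result[23]
    result = result - (p - delta)
    if result <= result:
        result = result + result
    return result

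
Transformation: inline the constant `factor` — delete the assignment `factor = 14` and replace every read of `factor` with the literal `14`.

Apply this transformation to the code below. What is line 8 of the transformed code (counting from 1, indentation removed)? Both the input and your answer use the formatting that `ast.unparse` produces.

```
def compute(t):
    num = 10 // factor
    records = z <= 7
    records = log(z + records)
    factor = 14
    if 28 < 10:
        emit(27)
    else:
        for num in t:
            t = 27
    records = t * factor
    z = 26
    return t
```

Transformed code:
def compute(t):
    num = 10 // 14
    records = z <= 7
    records = log(z + records)
    if 28 < 10:
        emit(27)
    else:
        for num in t:
            t = 27
    records = t * 14
    z = 26
    return t

for num in t:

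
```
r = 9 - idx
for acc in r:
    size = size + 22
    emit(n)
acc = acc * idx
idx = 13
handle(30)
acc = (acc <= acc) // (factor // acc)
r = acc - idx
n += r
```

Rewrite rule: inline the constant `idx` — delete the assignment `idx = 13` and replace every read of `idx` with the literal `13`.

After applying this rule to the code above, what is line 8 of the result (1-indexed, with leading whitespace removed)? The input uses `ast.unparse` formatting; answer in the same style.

Transformed code:
r = 9 - 13
for acc in r:
    size = size + 22
    emit(n)
acc = acc * 13
handle(30)
acc = (acc <= acc) // (factor // acc)
r = acc - 13
n += r

r = acc - 13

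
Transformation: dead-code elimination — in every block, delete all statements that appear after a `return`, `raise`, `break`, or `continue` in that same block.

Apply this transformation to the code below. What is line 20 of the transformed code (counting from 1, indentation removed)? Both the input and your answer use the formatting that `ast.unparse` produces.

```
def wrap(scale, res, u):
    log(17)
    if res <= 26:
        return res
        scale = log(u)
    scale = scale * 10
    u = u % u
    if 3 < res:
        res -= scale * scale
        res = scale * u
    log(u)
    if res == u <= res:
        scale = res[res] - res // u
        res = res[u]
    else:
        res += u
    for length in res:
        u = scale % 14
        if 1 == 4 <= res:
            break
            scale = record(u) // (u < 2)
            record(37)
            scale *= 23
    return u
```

Transformed code:
def wrap(scale, res, u):
    log(17)
    if res <= 26:
        return res
    scale = scale * 10
    u = u % u
    if 3 < res:
        res -= scale * scale
        res = scale * u
    log(u)
    if res == u <= res:
        scale = res[res] - res // u
        res = res[u]
    else:
        res += u
    for length in res:
        u = scale % 14
        if 1 == 4 <= res:
            break
    return u

return u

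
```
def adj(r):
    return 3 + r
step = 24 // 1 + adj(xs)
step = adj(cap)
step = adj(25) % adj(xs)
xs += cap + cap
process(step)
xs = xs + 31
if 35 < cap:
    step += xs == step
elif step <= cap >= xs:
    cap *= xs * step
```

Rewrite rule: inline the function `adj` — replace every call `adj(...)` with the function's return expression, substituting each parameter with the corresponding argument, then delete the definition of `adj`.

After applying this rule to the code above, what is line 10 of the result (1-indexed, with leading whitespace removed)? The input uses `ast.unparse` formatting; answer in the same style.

cap *= xs * step

Transformed code:
step = 24 // 1 + (3 + xs)
step = 3 + cap
step = (3 + 25) % (3 + xs)
xs += cap + cap
process(step)
xs = xs + 31
if 35 < cap:
    step += xs == step
elif step <= cap >= xs:
    cap *= xs * step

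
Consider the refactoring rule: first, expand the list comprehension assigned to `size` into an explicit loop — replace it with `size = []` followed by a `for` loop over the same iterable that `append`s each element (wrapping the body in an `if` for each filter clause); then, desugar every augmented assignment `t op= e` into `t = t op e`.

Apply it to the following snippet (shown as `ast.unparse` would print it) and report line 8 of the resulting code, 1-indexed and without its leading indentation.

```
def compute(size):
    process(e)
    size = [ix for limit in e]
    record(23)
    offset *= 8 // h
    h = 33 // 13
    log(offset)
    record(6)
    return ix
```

h = 33 // 13

Transformed code:
def compute(size):
    process(e)
    size = []
    for limit in e:
        size.append(ix)
    record(23)
    offset = offset * (8 // h)
    h = 33 // 13
    log(offset)
    record(6)
    return ix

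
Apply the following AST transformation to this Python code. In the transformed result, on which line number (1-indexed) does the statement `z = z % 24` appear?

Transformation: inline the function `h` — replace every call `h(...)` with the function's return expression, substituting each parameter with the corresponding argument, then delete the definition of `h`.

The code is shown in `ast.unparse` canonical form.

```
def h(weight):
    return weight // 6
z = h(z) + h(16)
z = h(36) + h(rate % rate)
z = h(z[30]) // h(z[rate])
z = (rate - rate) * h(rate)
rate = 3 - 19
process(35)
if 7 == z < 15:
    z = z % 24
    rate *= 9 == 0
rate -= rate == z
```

8

Transformed code:
z = z // 6 + 16 // 6
z = 36 // 6 + rate % rate // 6
z = z[30] // 6 // (z[rate] // 6)
z = (rate - rate) * (rate // 6)
rate = 3 - 19
process(35)
if 7 == z < 15:
    z = z % 24
    rate *= 9 == 0
rate -= rate == z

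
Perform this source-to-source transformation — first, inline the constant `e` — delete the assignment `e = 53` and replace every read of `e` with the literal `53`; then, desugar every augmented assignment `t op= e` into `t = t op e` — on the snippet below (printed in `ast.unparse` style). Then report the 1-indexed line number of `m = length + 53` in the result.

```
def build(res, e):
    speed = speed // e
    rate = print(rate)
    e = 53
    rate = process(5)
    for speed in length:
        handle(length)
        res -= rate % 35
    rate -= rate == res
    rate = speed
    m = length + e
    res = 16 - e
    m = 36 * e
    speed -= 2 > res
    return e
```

10

Transformed code:
def build(res, e):
    speed = speed // 53
    rate = print(rate)
    rate = process(5)
    for speed in length:
        handle(length)
        res = res - rate % 35
    rate = rate - (rate == res)
    rate = speed
    m = length + 53
    res = 16 - 53
    m = 36 * 53
    speed = speed - (2 > res)
    return 53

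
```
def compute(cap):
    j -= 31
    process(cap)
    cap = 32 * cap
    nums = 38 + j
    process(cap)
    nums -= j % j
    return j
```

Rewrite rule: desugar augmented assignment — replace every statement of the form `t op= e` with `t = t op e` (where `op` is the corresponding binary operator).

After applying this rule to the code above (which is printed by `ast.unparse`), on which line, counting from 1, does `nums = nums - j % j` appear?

Transformed code:
def compute(cap):
    j = j - 31
    process(cap)
    cap = 32 * cap
    nums = 38 + j
    process(cap)
    nums = nums - j % j
    return j

7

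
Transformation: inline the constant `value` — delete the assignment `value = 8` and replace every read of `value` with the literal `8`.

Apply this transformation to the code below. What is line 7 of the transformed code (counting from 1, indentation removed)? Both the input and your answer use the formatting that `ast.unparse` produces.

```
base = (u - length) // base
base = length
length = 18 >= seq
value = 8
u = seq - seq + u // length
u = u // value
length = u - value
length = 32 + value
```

length = 32 + 8

Transformed code:
base = (u - length) // base
base = length
length = 18 >= seq
u = seq - seq + u // length
u = u // 8
length = u - 8
length = 32 + 8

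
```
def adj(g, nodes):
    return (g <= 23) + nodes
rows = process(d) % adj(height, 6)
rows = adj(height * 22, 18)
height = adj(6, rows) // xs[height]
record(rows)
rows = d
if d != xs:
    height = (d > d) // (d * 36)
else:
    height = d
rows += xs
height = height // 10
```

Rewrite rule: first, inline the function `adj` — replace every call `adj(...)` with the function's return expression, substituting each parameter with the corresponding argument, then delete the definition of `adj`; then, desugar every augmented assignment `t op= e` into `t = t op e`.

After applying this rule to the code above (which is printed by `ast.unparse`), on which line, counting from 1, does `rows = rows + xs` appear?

10

Transformed code:
rows = process(d) % ((height <= 23) + 6)
rows = (height * 22 <= 23) + 18
height = ((6 <= 23) + rows) // xs[height]
record(rows)
rows = d
if d != xs:
    height = (d > d) // (d * 36)
else:
    height = d
rows = rows + xs
height = height // 10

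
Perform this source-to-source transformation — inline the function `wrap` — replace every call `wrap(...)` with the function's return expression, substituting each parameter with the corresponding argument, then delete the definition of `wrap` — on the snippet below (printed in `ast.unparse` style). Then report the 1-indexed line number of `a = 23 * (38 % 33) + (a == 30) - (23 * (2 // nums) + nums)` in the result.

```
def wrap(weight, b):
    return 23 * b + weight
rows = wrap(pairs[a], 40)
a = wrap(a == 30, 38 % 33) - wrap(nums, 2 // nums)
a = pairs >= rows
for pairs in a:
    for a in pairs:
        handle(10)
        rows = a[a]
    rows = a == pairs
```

Transformed code:
rows = 23 * 40 + pairs[a]
a = 23 * (38 % 33) + (a == 30) - (23 * (2 // nums) + nums)
a = pairs >= rows
for pairs in a:
    for a in pairs:
        handle(10)
        rows = a[a]
    rows = a == pairs

2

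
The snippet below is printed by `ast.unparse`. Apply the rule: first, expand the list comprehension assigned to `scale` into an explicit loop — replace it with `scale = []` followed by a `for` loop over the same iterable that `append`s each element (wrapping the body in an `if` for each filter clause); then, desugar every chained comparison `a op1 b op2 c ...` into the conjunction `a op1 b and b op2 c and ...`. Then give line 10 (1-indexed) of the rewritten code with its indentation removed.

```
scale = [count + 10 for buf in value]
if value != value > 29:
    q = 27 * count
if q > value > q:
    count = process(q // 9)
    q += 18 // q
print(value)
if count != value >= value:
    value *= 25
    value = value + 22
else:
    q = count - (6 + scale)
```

Transformed code:
scale = []
for buf in value:
    scale.append(count + 10)
if value != value and value > 29:
    q = 27 * count
if q > value and value > q:
    count = process(q // 9)
    q += 18 // q
print(value)
if count != value and value >= value:
    value *= 25
    value = value + 22
else:
    q = count - (6 + scale)

if count != value and value >= value:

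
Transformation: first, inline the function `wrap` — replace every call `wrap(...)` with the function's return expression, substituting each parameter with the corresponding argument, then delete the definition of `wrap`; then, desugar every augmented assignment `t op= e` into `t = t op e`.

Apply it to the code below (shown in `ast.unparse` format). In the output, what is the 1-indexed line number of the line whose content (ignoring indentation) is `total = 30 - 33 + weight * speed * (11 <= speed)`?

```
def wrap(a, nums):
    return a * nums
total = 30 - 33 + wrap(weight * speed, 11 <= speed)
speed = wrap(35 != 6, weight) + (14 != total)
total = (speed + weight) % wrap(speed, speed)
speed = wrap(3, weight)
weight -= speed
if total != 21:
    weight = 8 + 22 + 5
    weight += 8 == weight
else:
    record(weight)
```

1

Transformed code:
total = 30 - 33 + weight * speed * (11 <= speed)
speed = (35 != 6) * weight + (14 != total)
total = (speed + weight) % (speed * speed)
speed = 3 * weight
weight = weight - speed
if total != 21:
    weight = 8 + 22 + 5
    weight = weight + (8 == weight)
else:
    record(weight)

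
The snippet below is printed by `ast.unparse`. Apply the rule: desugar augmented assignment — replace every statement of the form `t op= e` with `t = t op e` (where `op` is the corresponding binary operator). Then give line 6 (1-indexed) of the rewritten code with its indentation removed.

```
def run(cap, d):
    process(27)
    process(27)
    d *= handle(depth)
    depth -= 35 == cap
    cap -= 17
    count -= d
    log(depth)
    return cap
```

cap = cap - 17

Transformed code:
def run(cap, d):
    process(27)
    process(27)
    d = d * handle(depth)
    depth = depth - (35 == cap)
    cap = cap - 17
    count = count - d
    log(depth)
    return cap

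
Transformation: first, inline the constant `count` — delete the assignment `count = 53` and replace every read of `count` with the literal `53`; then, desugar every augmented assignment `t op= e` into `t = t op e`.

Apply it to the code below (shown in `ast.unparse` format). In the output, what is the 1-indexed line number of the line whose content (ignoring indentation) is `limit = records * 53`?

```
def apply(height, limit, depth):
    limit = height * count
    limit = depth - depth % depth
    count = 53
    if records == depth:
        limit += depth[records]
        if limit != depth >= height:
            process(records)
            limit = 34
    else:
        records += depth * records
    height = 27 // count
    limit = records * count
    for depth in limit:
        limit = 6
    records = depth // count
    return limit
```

12

Transformed code:
def apply(height, limit, depth):
    limit = height * 53
    limit = depth - depth % depth
    if records == depth:
        limit = limit + depth[records]
        if limit != depth >= height:
            process(records)
            limit = 34
    else:
        records = records + depth * records
    height = 27 // 53
    limit = records * 53
    for depth in limit:
        limit = 6
    records = depth // 53
    return limit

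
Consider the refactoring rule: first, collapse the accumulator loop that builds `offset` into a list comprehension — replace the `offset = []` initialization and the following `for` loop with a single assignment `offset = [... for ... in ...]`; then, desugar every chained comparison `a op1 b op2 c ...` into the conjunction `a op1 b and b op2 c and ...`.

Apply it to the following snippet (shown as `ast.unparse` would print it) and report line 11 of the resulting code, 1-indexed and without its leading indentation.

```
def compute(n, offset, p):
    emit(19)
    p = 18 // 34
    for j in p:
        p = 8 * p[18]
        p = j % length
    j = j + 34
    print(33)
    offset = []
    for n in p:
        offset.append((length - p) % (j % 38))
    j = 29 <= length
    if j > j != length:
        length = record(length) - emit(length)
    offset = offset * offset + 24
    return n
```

Transformed code:
def compute(n, offset, p):
    emit(19)
    p = 18 // 34
    for j in p:
        p = 8 * p[18]
        p = j % length
    j = j + 34
    print(33)
    offset = [(length - p) % (j % 38) for n in p]
    j = 29 <= length
    if j > j and j != length:
        length = record(length) - emit(length)
    offset = offset * offset + 24
    return n

if j > j and j != length:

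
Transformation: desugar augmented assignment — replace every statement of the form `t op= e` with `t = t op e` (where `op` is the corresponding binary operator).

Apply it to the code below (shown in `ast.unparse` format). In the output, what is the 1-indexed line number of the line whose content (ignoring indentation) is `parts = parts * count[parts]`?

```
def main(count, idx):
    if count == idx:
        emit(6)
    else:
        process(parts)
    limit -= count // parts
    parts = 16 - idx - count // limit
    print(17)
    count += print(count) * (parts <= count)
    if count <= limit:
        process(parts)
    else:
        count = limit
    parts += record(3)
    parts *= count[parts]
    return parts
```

15

Transformed code:
def main(count, idx):
    if count == idx:
        emit(6)
    else:
        process(parts)
    limit = limit - count // parts
    parts = 16 - idx - count // limit
    print(17)
    count = count + print(count) * (parts <= count)
    if count <= limit:
        process(parts)
    else:
        count = limit
    parts = parts + record(3)
    parts = parts * count[parts]
    return parts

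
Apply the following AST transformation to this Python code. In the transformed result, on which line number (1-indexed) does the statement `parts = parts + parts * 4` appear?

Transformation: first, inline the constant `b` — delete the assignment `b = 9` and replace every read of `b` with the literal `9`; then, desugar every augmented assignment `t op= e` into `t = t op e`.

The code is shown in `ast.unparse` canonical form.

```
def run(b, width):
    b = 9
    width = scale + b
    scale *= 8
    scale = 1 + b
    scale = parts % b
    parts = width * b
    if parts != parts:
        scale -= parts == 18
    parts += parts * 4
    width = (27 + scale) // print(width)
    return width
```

9

Transformed code:
def run(b, width):
    width = scale + 9
    scale = scale * 8
    scale = 1 + 9
    scale = parts % 9
    parts = width * 9
    if parts != parts:
        scale = scale - (parts == 18)
    parts = parts + parts * 4
    width = (27 + scale) // print(width)
    return width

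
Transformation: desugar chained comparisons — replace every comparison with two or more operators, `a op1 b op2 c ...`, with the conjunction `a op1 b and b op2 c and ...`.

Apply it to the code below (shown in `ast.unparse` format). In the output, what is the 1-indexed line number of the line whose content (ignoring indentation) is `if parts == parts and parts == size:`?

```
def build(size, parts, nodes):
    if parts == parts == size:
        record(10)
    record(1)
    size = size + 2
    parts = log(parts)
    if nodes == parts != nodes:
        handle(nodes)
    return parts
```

2

Transformed code:
def build(size, parts, nodes):
    if parts == parts and parts == size:
        record(10)
    record(1)
    size = size + 2
    parts = log(parts)
    if nodes == parts and parts != nodes:
        handle(nodes)
    return parts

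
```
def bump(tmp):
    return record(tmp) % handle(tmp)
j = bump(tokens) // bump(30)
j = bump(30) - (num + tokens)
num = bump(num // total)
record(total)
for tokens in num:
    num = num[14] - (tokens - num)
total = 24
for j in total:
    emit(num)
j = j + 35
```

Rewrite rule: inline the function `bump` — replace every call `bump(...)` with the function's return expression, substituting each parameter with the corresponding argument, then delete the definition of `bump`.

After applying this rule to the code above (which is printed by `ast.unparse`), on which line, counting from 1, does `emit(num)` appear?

9

Transformed code:
j = record(tokens) % handle(tokens) // (record(30) % handle(30))
j = record(30) % handle(30) - (num + tokens)
num = record(num // total) % handle(num // total)
record(total)
for tokens in num:
    num = num[14] - (tokens - num)
total = 24
for j in total:
    emit(num)
j = j + 35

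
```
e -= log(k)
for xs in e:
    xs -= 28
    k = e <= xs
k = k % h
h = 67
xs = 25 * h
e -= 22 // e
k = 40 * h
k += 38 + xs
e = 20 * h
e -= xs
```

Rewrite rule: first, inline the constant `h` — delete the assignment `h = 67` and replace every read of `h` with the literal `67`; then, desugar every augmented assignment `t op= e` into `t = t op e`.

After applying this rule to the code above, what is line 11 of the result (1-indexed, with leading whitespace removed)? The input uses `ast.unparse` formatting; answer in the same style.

e = e - xs

Transformed code:
e = e - log(k)
for xs in e:
    xs = xs - 28
    k = e <= xs
k = k % 67
xs = 25 * 67
e = e - 22 // e
k = 40 * 67
k = k + (38 + xs)
e = 20 * 67
e = e - xs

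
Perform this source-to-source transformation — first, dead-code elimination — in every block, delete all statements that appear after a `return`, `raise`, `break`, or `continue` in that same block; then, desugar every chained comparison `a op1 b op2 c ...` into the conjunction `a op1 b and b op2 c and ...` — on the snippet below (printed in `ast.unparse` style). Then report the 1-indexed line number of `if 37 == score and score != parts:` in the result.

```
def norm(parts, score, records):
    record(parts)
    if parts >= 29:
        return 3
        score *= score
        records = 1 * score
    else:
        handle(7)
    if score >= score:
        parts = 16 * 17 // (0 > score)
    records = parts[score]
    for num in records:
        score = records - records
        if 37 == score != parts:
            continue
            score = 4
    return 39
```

12

Transformed code:
def norm(parts, score, records):
    record(parts)
    if parts >= 29:
        return 3
    else:
        handle(7)
    if score >= score:
        parts = 16 * 17 // (0 > score)
    records = parts[score]
    for num in records:
        score = records - records
        if 37 == score and score != parts:
            continue
    return 39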